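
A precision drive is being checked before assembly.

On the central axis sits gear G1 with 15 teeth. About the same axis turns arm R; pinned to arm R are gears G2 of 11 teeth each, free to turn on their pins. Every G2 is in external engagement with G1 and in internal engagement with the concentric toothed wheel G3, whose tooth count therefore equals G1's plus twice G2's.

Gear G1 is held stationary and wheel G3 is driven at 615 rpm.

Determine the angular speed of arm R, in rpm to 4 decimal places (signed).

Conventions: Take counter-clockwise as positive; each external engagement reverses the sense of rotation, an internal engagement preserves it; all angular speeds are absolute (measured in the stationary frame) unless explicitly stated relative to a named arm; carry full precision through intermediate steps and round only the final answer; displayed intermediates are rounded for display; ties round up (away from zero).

+437.5962 rpm

recognized (axles ride arm R): planetary set, 15/11/37 teeth
normalise by the input: solve with ω_ring = 1, then scale by 615 rpm
ring teeth: 15 + 2·11 = 37
15(ω_sun−ω_arm) = −37(ω_ring−ω_arm),  ω_sun = 0, ω_ring = 1
15(0−ω_arm) = −37(1−ω_arm)  ⇒  52·ω_arm = 37  ⇒  ω_arm = 37/52
scale: ω_arm = 37/52 × 615 rpm = +437.5962 rpm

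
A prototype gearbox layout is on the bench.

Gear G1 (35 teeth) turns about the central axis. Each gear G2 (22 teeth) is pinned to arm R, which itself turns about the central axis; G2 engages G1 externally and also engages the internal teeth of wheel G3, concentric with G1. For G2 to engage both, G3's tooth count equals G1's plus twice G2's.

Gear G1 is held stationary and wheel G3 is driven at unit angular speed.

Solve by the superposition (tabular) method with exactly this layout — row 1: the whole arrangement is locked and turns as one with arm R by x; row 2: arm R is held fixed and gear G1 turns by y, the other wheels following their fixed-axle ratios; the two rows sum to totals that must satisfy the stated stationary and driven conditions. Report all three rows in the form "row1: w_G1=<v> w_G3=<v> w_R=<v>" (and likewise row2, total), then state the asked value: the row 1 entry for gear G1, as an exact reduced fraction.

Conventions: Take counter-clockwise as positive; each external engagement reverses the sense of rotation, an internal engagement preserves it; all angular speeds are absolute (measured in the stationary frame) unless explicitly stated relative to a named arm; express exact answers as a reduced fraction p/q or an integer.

class = planetary set [G3 = 35+2·22 = 79; Willis about the carrier]
row 1: whole set turns with the arm by x
row 2 (arm held, sun turns y): ω_ring = −(35/79)·y, ω_arm = 0
boundary: total ω_sun = x + y = 0 and total ω_ring = x − (35/79)·y = 1  ⇒  y = -79/114, x = 79/114
row 2 ring = −(35/79)·(-79/114) = 35/114
totals (row 1 + row 2): sun 79/114 + (-79/114) = 0, ring 79/114 + 35/114 = 1, arm 79/114 + 0 = 79/114
asked cell (row1, sun) = 79/114

row1: w_G1=79/114 w_G3=79/114 w_R=79/114
row2: w_G1=-79/114 w_G3=35/114 w_R=0
total: w_G1=0 w_G3=1 w_R=79/114
asked value: 79/114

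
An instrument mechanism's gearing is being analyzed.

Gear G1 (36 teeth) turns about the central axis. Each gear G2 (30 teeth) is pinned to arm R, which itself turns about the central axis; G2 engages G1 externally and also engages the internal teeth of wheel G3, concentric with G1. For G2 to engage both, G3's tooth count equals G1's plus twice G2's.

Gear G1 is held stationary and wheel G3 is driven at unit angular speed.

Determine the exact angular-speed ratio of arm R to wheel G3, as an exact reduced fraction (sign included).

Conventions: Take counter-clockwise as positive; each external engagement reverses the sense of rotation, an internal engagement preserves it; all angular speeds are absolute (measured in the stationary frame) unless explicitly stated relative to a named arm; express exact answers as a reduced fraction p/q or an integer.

planetary set (36T centre, 30T on arm, 96T internal) — Willis relation
ring teeth: 36 + 2·30 = 96
36(ω_sun−ω_arm) = −96(ω_ring−ω_arm),  ω_sun = 0, ω_ring = 1
36(0−ω_arm) = −96(1−ω_arm)  ⇒  132·ω_arm = 96  ⇒  ω_arm = 8/11
ω_out/ω_in = 8/11

8/11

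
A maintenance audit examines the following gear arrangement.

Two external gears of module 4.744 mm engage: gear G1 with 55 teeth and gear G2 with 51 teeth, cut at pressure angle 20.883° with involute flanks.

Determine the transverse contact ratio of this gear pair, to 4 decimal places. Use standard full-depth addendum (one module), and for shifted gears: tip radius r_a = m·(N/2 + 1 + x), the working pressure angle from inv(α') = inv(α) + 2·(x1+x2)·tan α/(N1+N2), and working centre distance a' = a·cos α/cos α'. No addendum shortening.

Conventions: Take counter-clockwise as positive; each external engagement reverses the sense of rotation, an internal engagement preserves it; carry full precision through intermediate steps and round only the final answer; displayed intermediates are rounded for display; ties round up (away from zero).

single-mesh involute tooth geometry (55T engaging 51T at module 4.744)
base radii: r_b1 = 121.890119, r_b2 = 113.025383
tip radii: r_a1 = 135.204000, r_a2 = 125.716000
no profile shift: α' = α, a' = a
action lengths: √(r_a1²−r_b1²) = 58.505730, √(r_a2²−r_b2²) = 55.043396
base pitch p_b = π·m·cos α = 13.924695
CR = (58.505730 + 55.043396 − 251.432000·sin 20.88300°)/13.924695 = 1.718061
contact ratio ≈ 1.7181

1.7181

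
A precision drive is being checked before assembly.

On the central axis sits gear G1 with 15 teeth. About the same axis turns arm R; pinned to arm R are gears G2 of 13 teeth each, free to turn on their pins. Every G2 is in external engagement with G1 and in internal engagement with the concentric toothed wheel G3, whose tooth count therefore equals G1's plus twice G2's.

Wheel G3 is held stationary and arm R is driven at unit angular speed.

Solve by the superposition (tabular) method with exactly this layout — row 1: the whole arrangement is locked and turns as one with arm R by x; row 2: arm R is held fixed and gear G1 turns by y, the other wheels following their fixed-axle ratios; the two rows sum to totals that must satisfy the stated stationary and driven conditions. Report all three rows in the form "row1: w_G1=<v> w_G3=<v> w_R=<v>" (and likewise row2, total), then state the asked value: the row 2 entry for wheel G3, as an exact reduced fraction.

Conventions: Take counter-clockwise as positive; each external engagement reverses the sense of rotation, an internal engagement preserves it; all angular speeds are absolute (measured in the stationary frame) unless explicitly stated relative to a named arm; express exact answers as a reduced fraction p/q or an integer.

row1: w_G1=1 w_G3=1 w_R=1
row2: w_G1=41/15 w_G3=-1 w_R=0
total: w_G1=56/15 w_G3=0 w_R=1
asked value: -1

topology: planetary set — G1 15T / G2 13T / G3 41T, arm = carrier (Willis)
row 1 — lock + rotate with arm: ω_sun = ω_ring = ω_arm = x
row 2 (arm held, sun turns y): ω_ring = −(15/41)·y, ω_arm = 0
boundary: total ω_ring = x − (15/41)·y = 0 and total ω_arm = x = 1  ⇒  y = 41/15, x = 1
row 2 ring = −(15/41)·41/15 = -1
totals (row 1 + row 2): sun 1 + 41/15 = 56/15, ring 1 + (-1) = 0, arm 1 + 0 = 1
asked cell (row2, ring) = -1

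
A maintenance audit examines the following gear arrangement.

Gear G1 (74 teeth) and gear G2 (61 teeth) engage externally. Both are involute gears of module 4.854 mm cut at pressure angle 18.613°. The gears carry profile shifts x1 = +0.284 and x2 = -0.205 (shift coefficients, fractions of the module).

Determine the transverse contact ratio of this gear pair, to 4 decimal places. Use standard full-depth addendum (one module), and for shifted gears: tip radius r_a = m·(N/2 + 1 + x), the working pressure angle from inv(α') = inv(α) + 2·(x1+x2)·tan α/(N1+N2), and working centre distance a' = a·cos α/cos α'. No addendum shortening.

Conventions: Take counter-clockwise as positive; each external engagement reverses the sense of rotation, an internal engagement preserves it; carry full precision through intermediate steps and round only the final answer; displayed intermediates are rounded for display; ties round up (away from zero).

single-mesh involute tooth geometry (74T engaging 61T at module 4.854)
base radii: r_b1 = 170.204309, r_b2 = 140.303552
tip radii: r_a1 = 185.830536, r_a2 = 151.905930
inv(α') = inv(18.613°) + 2·(+0.284-0.205)·tan α/(74+61) = 0.01232583  ⇒  α' = 18.80986°
a' = a·cos α / cos α' = 327.6450·cos 18.613°/cos 18.80986° = 328.026517
action lengths: √(r_a1²−r_b1²) = 74.588748, √(r_a2²−r_b2²) = 58.226496
base pitch p_b = π·m·cos α = 14.451692
CR = (74.588748 + 58.226496 − 328.026517·sin 18.80986°)/14.451692 = 1.871761
contact ratio ≈ 1.8718

1.8718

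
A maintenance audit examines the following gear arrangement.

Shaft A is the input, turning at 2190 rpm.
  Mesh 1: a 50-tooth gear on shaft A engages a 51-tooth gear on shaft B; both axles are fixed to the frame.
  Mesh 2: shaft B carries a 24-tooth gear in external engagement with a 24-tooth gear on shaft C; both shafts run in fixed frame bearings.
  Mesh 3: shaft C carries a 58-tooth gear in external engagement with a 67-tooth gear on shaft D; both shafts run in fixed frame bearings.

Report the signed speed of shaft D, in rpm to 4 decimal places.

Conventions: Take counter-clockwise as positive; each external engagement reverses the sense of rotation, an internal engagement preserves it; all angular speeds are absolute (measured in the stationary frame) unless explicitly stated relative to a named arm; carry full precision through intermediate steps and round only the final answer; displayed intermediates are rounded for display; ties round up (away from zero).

topology: fixed-axis compound train — 3 meshes, A→D
mesh 1 [50T→51T]: ω = 2190.0000×50/51 = 2147.0588 rpm, sense flips to −
mesh 2 [24T→24T]: ω = 2147.0588×24/24 = 2147.0588 rpm, sense flips to +
mesh 3 [58T→67T]: ω = 2147.0588×58/67 = 1858.6479 rpm, sense flips to −
signed output speed = -1858.6479 rpm

-1858.6479 rpm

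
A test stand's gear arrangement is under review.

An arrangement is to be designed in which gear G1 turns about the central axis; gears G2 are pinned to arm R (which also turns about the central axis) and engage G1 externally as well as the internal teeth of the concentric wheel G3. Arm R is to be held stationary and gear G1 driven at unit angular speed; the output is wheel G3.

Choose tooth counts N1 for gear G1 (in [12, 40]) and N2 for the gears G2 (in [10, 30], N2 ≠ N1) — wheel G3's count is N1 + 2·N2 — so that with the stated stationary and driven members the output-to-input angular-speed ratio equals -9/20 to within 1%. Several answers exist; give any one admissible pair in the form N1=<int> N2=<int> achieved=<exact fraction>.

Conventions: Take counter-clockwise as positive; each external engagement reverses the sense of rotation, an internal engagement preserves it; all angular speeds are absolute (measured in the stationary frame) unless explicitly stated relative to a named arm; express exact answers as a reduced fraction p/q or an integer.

N1=18 N2=11 achieved=-9/20

design class (target -9/20): planetary set
Willis with ω_arm = 0: ω_ring/ω_sun = −N1/N3; set equal to -9/20  ⇒  N3/N1 = −1/(-9/20) = 20/9
N3 = N1 + 2·N2  ⇒  N2/N1 = (N3/N1 − 1)/2 = (20/9 − 1)/2 = 11/18
smallest multiple with N1 ≥ 12 and N2 ≥ 10: k = 1  ⇒  N1 = 1·18 = 18, N2 = 1·11 = 11 (N1 ≤ 40, N2 ≤ 30, N2 ≠ N1 ✓), N3 = 18 + 2·11 = 40
check: −N1/N3 with N1 = 18, N3 = 40 gives -9/20; |achieved − target| = 0 ≤ 9/2000 ✓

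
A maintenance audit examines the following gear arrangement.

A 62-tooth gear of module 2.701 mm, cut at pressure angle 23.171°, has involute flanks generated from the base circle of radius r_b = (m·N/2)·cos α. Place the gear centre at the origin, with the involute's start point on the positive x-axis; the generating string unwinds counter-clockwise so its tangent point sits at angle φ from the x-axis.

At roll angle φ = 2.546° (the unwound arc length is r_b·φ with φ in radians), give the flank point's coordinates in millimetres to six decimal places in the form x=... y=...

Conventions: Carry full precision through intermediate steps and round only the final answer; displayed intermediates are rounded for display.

x=77.052767 y=0.002251

class = single-mesh tooth geometry [base-circle involute, m = 2.701, 62T]
pitch radius r_p = m·N/2 = 2.701·62/2 = 83.731000
base radius r_b = r_p·cos α = 83.731000·cos 23.171° = 76.976807
roll angle φ = 2.546° = 0.04443608 rad
x = r_b·(cos φ + φ·sin φ) = 77.052767
y = r_b·(sin φ − φ·cos φ) = 0.002251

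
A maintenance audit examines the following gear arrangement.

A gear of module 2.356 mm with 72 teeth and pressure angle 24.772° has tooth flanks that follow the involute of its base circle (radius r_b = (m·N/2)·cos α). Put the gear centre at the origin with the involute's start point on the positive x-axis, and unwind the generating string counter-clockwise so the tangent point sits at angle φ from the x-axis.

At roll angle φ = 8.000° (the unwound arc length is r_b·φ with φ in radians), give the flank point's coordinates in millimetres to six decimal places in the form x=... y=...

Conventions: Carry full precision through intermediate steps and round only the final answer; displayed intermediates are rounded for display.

single-mesh involute tooth geometry (72T wheel at module 2.356)
pitch radius r_p = m·N/2 = 2.356·72/2 = 84.816000
base radius r_b = r_p·cos α = 84.816000·cos 24.772° = 77.011431
roll angle φ = 8.000° = 0.13962634 rad
x = r_b·(cos φ + φ·sin φ) = 77.758465
y = r_b·(sin φ − φ·cos φ) = 0.069741

x=77.758465 y=0.069741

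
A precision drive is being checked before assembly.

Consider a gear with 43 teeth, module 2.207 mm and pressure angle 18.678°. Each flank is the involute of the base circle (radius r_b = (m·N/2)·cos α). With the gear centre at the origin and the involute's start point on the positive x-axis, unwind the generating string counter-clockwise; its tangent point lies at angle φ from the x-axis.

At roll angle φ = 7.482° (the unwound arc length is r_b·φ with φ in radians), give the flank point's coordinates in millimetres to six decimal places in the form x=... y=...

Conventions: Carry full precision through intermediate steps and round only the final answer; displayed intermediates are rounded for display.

x=45.333076 y=0.033309

recognized (one wheel, involute flank): single-mesh tooth geometry, m = 2.207, N = 43
pitch radius r_p = m·N/2 = 2.207·43/2 = 47.450500
base radius r_b = r_p·cos α = 47.450500·cos 18.678° = 44.951439
roll angle φ = 7.482° = 0.13058553 rad
x = r_b·(cos φ + φ·sin φ) = 45.333076
y = r_b·(sin φ − φ·cos φ) = 0.033309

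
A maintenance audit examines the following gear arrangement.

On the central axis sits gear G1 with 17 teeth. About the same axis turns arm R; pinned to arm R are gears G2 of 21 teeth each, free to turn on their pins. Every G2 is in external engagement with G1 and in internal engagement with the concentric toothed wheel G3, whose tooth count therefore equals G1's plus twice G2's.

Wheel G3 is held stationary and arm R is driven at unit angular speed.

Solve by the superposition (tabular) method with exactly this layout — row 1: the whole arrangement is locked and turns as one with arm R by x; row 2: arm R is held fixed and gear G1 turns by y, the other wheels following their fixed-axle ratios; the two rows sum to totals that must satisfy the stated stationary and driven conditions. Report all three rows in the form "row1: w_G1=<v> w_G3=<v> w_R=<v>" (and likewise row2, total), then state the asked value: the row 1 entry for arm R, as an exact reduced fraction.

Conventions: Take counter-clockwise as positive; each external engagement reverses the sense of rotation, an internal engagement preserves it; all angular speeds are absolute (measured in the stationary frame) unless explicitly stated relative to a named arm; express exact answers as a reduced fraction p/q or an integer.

row1: w_G1=1 w_G3=1 w_R=1
row2: w_G1=59/17 w_G3=-1 w_R=0
total: w_G1=76/17 w_G3=0 w_R=1
asked value: 1

recognized (axles ride arm R): planetary set, 17/21/59 teeth
row 1 (train locked, turned with arm): all members turn x
row 2 — arm fixed, fixed-axis ratios: sun y, ring −(17/59)·y, arm 0
boundary: total ω_ring = x − (17/59)·y = 0 and total ω_arm = x = 1  ⇒  y = 59/17, x = 1
row 2 ring = −(17/59)·59/17 = -1
totals (row 1 + row 2): sun 1 + 59/17 = 76/17, ring 1 + (-1) = 0, arm 1 + 0 = 1
asked cell (row1, arm) = 1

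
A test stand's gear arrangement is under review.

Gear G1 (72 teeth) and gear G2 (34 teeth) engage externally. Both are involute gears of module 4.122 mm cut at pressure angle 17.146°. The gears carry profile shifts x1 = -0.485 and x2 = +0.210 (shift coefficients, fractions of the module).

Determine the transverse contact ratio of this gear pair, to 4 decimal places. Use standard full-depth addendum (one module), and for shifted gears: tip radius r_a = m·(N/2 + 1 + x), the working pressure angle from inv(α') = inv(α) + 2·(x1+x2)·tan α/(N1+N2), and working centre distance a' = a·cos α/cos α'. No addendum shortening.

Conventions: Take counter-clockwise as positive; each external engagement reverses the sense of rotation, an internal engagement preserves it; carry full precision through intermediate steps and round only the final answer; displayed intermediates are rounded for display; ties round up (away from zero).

topology: single-mesh involute geometry — m = 4.122, 72T/34T pair
base radii: r_b1 = 141.796960, r_b2 = 66.959676
tip radii: r_a1 = 150.514830, r_a2 = 75.061620
inv(α') = inv(17.146°) + 2·(-0.485+0.210)·tan α/(72+34) = 0.00766426  ⇒  α' = 16.11862°
a' = a·cos α / cos α' = 218.4660·cos 17.146°/cos 16.11862° = 217.298872
action lengths: √(r_a1²−r_b1²) = 50.481047, √(r_a2²−r_b2²) = 33.921212
base pitch p_b = π·m·cos α = 12.374119
CR = (50.481047 + 33.921212 − 217.298872·sin 16.11862°)/12.374119 = 1.945534
contact ratio ≈ 1.9455

1.9455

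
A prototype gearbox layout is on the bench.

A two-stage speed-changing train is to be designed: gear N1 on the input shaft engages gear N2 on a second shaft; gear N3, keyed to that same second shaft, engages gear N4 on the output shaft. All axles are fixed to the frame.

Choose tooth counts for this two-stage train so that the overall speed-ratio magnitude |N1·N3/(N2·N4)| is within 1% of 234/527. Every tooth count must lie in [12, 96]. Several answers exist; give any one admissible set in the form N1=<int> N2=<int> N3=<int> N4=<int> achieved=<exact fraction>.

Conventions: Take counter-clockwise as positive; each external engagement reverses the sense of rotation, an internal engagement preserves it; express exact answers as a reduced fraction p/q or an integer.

N1=13 N2=17 N3=18 N4=31 achieved=234/527

class = fixed-axis compound train [2-stage, 234/527 wanted]
target = 234/527 in lowest terms: an exact hit needs N1·N3 = k·234 and N2·N4 = k·527 for one integer k, every count in [12, 96]; additionally prefer no 1:1 stage (N1 ≠ N2, N3 ≠ N4)
k = 1: N1·N3 = 234 = 13·18, N2·N4 = 527 = 17·31
achieved = 13·18/(17·31) = 234/527; |achieved − target| = 0 ≤ 117/26350 ✓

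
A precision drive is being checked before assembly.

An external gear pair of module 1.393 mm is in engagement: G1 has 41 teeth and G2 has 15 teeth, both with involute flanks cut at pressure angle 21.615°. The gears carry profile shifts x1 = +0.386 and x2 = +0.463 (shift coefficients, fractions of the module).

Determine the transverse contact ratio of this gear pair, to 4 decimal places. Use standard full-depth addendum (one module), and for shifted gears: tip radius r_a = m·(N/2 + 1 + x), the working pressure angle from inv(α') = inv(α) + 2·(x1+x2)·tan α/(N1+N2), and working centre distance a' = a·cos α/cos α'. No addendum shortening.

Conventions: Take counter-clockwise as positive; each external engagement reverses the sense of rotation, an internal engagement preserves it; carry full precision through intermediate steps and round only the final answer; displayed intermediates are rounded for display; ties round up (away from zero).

1.4060

topology: single-mesh involute geometry — m = 1.393, 41T/15T pair
base radii: r_b1 = 26.548409, r_b2 = 9.712833
tip radii: r_a1 = 30.487198, r_a2 = 12.485459
inv(α') = inv(21.615°) + 2·(+0.386+0.463)·tan α/(41+15) = 0.03099225  ⇒  α' = 25.26474°
a' = a·cos α / cos α' = 39.0040·cos 21.615°/cos 25.26474° = 40.096674
action lengths: √(r_a1²−r_b1²) = 14.988369, √(r_a2²−r_b2²) = 7.845226
base pitch p_b = π·m·cos α = 4.068502
CR = (14.988369 + 7.845226 − 40.096674·sin 25.26474°)/4.068502 = 1.405991
contact ratio ≈ 1.4060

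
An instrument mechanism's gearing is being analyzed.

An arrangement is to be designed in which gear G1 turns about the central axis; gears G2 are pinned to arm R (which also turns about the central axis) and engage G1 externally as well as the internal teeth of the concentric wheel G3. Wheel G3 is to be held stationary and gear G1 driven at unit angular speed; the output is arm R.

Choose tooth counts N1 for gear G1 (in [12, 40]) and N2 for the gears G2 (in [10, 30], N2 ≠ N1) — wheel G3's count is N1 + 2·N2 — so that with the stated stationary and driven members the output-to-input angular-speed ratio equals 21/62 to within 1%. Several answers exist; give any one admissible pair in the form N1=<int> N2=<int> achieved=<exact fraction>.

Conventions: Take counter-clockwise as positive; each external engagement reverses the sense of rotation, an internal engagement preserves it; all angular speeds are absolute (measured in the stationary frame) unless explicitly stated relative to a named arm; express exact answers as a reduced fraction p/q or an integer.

class = planetary set [ratio 21/62 wanted; Willis about the carrier]
Willis with ω_ring = 0: ω_arm/ω_sun = N1/(N1+N3); set equal to 21/62  ⇒  N3/N1 = 1/(21/62) − 1 = 41/21
N3 = N1 + 2·N2  ⇒  N2/N1 = (N3/N1 − 1)/2 = (41/21 − 1)/2 = 10/21
smallest multiple with N1 ≥ 12 and N2 ≥ 10: k = 1  ⇒  N1 = 1·21 = 21, N2 = 1·10 = 10 (N1 ≤ 40, N2 ≤ 30, N2 ≠ N1 ✓), N3 = 21 + 2·10 = 41
check: N1/(N1+N3) with N1 = 21, N3 = 41 gives 21/62; |achieved − target| = 0 ≤ 21/6200 ✓

N1=21 N2=10 achieved=21/62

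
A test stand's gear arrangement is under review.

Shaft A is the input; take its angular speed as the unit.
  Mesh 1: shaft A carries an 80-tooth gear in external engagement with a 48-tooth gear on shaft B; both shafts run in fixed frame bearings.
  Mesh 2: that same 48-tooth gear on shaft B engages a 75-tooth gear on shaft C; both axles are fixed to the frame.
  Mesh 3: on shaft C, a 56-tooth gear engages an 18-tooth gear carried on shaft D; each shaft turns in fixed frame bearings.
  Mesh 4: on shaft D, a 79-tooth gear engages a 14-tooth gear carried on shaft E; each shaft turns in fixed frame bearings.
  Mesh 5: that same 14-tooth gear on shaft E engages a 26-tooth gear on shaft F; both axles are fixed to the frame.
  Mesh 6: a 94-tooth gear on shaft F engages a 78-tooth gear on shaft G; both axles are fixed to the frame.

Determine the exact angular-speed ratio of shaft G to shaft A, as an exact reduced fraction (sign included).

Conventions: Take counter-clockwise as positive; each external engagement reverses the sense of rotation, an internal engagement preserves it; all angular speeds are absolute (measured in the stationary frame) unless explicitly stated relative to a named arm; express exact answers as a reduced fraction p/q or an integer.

class = fixed-axis compound train [6 meshes; 6 ratios multiply, 6 sense flips]
mesh 1 [80T→48T]: running ratio 5/3, sense −
mesh 2 [48T→75T]: running ratio 16/15, sense +
mesh 3 [56T→18T]: running ratio 448/135, sense −
mesh 4 [79T→14T]: running ratio 2528/135, sense +
mesh 5 [14T→26T]: running ratio 17696/1755, sense −
mesh 6 [94T→78T]: running ratio 831712/68445, sense +
ω_out/ω_in = 831712/68445

831712/68445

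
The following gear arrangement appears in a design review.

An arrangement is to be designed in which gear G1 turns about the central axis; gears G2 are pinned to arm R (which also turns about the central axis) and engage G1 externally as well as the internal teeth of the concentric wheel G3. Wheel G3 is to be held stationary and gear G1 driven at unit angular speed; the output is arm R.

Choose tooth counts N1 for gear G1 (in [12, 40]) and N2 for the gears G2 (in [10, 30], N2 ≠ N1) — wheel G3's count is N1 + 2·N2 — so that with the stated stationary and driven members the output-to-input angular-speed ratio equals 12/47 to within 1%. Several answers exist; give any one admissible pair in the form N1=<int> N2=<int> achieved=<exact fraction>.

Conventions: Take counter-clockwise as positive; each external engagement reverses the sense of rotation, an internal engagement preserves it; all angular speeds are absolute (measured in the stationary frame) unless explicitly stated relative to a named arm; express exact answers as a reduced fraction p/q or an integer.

N1=24 N2=23 achieved=12/47

design class (target 12/47): planetary set
Willis with ω_ring = 0: ω_arm/ω_sun = N1/(N1+N3); set equal to 12/47  ⇒  N3/N1 = 1/(12/47) − 1 = 35/12
N3 = N1 + 2·N2  ⇒  N2/N1 = (N3/N1 − 1)/2 = (35/12 − 1)/2 = 23/24
smallest multiple with N1 ≥ 12 and N2 ≥ 10: k = 1  ⇒  N1 = 1·24 = 24, N2 = 1·23 = 23 (N1 ≤ 40, N2 ≤ 30, N2 ≠ N1 ✓), N3 = 24 + 2·23 = 70
check: N1/(N1+N3) with N1 = 24, N3 = 70 gives 12/47; |achieved − target| = 0 ≤ 3/1175 ✓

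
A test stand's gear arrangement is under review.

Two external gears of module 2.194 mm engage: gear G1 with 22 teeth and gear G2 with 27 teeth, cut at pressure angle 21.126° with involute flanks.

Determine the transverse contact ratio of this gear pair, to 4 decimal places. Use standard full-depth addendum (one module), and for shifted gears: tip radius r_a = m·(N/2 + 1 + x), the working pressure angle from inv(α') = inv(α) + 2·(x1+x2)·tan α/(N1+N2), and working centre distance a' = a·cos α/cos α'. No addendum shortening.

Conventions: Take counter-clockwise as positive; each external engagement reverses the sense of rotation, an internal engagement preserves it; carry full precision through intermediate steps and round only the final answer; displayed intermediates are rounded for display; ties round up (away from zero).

1.5631

single-mesh involute tooth geometry (22T engaging 27T at module 2.194)
base radii: r_b1 = 22.511956, r_b2 = 27.628309
tip radii: r_a1 = 26.328000, r_a2 = 31.813000
no profile shift: α' = α, a' = a
action lengths: √(r_a1²−r_b1²) = 13.651939, √(r_a2²−r_b2²) = 15.771604
base pitch p_b = π·m·cos α = 6.429400
CR = (13.651939 + 15.771604 − 53.753000·sin 21.12600°)/6.429400 = 1.563113
contact ratio ≈ 1.5631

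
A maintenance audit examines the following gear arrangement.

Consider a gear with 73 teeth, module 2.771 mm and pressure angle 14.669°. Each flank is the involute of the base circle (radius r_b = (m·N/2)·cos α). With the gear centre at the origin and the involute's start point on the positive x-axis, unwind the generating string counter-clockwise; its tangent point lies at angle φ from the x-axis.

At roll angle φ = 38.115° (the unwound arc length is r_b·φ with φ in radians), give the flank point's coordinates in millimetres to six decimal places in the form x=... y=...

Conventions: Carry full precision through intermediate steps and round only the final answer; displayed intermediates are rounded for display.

x=117.157646 y=9.183203

topology: single-mesh involute geometry — m = 2.771, N = 73
pitch radius r_p = m·N/2 = 2.771·73/2 = 101.141500
base radius r_b = r_p·cos α = 101.141500·cos 14.669° = 97.844783
roll angle φ = 38.115° = 0.66523224 rad
x = r_b·(cos φ + φ·sin φ) = 117.157646
y = r_b·(sin φ − φ·cos φ) = 9.183203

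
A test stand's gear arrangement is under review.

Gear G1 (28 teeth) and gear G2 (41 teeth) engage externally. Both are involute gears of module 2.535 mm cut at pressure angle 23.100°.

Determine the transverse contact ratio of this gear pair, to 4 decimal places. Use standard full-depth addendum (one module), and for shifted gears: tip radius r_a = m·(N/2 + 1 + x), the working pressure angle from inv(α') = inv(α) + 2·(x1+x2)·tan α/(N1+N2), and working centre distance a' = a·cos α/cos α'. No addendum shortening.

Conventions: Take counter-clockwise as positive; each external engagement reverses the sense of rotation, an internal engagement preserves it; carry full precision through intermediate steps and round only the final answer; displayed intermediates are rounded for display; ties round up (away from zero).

class = single-mesh tooth geometry [involute pair 28T × 41T, m = 2.535]
base radii: r_b1 = 32.644465, r_b2 = 47.800824
tip radii: r_a1 = 38.025000, r_a2 = 54.502500
no profile shift: α' = α, a' = a
action lengths: √(r_a1²−r_b1²) = 19.499732, √(r_a2²−r_b2²) = 26.184036
base pitch p_b = π·m·cos α = 7.325401
CR = (19.499732 + 26.184036 − 87.457500·sin 23.10000°)/7.325401 = 1.552262
contact ratio ≈ 1.5523

1.5523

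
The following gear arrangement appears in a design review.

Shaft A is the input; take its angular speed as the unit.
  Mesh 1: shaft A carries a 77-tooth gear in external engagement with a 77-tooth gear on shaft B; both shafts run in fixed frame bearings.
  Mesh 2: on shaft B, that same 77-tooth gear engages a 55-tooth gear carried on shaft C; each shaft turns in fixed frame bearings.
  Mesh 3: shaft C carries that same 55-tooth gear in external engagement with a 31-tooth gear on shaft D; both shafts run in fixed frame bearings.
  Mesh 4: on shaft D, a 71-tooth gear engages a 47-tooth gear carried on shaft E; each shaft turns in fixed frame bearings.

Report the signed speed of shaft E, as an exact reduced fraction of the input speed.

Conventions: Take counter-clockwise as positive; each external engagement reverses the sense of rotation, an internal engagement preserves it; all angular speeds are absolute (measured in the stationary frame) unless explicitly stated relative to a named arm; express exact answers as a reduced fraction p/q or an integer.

5467/1457

4-mesh fixed-axis compound train (all bearings frame-fixed)
mesh 1 [77T→77T]: |ω|/ω_in = 1×77/77 = 1, sense flips to −
mesh 2 [77T→55T]: |ω|/ω_in = 1×77/55 = 7/5, sense flips to +
mesh 3 [55T→31T]: |ω|/ω_in = (7/5)×55/31 = 77/31, sense flips to −
mesh 4 [71T→47T]: |ω|/ω_in = (77/31)×71/47 = 5467/1457, sense flips to +
signed output speed (× input speed) = 5467/1457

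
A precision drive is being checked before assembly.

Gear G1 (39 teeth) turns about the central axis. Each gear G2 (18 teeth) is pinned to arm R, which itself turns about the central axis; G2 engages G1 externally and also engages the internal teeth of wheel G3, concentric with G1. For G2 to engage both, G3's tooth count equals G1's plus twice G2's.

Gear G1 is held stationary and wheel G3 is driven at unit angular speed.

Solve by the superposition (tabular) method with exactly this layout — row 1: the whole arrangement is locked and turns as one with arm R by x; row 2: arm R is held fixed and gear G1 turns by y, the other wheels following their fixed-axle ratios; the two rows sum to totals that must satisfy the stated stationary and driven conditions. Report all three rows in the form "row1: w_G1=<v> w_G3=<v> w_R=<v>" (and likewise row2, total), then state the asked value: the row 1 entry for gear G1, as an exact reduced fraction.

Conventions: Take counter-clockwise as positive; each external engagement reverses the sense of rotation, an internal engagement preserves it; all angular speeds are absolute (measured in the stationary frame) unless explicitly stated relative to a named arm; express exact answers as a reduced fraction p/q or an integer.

row1: w_G1=25/38 w_G3=25/38 w_R=25/38
row2: w_G1=-25/38 w_G3=13/38 w_R=0
total: w_G1=0 w_G3=1 w_R=25/38
asked value: 25/38

topology: planetary set — G1 39T / G2 18T / G3 75T, arm = carrier (Willis)
superposition row 1 [locked train]: every member turns x
row 2 — arm fixed, fixed-axis ratios: sun y, ring −(39/75)·y, arm 0
boundary: total ω_sun = x + y = 0 and total ω_ring = x − (39/75)·y = 1  ⇒  y = -25/38, x = 25/38
row 2 ring = −(39/75)·(-25/38) = 13/38
totals (row 1 + row 2): sun 25/38 + (-25/38) = 0, ring 25/38 + 13/38 = 1, arm 25/38 + 0 = 25/38
asked cell (row1, sun) = 25/38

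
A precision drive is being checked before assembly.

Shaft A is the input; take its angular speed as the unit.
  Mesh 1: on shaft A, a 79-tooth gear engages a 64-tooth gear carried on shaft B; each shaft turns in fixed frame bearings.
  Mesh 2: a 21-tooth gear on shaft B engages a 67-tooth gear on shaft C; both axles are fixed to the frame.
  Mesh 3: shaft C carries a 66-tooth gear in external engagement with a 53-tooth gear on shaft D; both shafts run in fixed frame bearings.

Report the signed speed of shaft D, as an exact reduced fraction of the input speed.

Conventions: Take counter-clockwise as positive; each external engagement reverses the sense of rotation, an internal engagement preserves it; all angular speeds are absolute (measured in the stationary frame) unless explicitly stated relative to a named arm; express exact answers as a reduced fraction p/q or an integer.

-54747/113632

3-mesh fixed-axis compound train (all bearings frame-fixed)
mesh 1 [79T→64T]: |ω|/ω_in = 1×79/64 = 79/64, sense flips to −
mesh 2 [21T→67T]: |ω|/ω_in = (79/64)×21/67 = 1659/4288, sense flips to +
mesh 3 [66T→53T]: |ω|/ω_in = (1659/4288)×66/53 = 54747/113632, sense flips to −
signed output speed (× input speed) = -54747/113632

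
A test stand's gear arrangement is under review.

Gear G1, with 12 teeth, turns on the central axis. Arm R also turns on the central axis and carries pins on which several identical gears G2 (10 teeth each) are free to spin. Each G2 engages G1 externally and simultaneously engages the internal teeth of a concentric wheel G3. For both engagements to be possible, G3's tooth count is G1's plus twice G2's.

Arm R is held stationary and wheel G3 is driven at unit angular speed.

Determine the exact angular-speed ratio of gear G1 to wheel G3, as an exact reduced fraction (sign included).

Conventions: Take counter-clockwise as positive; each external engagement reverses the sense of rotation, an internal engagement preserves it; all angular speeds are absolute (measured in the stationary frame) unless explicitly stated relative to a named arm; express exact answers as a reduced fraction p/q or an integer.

-8/3

class = planetary set [G3 = 12+2·10 = 32; Willis about the carrier]
ring teeth: 12 + 2·10 = 32
12(ω_sun−ω_arm) = −32(ω_ring−ω_arm),  ω_arm = 0, ω_ring = 1
ω_sun = 0 − (32/12)(1−0) = -8/3
ω_out/ω_in = -8/3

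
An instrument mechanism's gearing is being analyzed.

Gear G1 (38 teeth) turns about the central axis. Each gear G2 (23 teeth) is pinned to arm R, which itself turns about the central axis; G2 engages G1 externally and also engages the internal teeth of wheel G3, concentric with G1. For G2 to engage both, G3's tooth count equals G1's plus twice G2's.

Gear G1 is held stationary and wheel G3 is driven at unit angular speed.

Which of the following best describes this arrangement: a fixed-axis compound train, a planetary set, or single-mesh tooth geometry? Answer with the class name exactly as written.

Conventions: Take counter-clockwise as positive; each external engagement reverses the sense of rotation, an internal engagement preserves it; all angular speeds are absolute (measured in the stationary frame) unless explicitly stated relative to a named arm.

planetary set (38T centre, 23T on arm, 84T internal) — Willis relation
classification: planetary set

planetary set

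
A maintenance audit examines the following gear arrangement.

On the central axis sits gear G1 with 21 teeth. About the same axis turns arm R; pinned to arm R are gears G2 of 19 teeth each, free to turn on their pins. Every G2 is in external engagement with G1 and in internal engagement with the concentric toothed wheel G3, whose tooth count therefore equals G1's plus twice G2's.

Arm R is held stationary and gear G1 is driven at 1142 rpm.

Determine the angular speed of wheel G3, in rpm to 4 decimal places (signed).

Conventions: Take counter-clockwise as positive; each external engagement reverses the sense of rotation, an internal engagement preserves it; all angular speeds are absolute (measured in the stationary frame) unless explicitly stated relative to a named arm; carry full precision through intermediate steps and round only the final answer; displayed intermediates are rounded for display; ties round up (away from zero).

topology: planetary set — G1 21T / G2 19T / G3 59T, arm = carrier (Willis)
normalise by the input: solve with ω_sun = 1, then scale by 1142 rpm
ring teeth: 21 + 2·19 = 59
21(ω_sun−ω_arm) = −59(ω_ring−ω_arm),  ω_arm = 0, ω_sun = 1
ω_ring = 0 − (21/59)(1−0) = -21/59
scale: ω_ring = -21/59 × 1142 rpm = -406.4746 rpm

-406.4746 rpm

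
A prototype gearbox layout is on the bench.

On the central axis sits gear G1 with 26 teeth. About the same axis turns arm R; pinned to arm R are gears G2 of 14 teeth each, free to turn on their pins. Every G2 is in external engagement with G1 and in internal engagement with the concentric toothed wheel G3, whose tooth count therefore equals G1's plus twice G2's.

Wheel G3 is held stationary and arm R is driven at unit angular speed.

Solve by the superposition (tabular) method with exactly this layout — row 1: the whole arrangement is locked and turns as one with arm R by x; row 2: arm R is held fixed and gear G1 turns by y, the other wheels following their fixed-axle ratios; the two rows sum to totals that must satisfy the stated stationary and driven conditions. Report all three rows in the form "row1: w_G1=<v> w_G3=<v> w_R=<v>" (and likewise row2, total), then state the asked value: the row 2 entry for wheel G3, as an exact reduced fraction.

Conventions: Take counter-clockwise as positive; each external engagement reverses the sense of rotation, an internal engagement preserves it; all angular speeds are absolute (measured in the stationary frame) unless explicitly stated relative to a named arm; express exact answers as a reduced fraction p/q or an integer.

planetary set (26T centre, 14T on arm, 54T internal) — Willis relation
superposition row 1 [locked train]: every member turns x
row 2: sun turns y, ring = −(26/54)·y, arm 0
boundary: total ω_ring = x − (26/54)·y = 0 and total ω_arm = x = 1  ⇒  y = 27/13, x = 1
row 2 ring = −(26/54)·27/13 = -1
totals (row 1 + row 2): sun 1 + 27/13 = 40/13, ring 1 + (-1) = 0, arm 1 + 0 = 1
asked cell (row2, ring) = -1

row1: w_G1=1 w_G3=1 w_R=1
row2: w_G1=27/13 w_G3=-1 w_R=0
total: w_G1=40/13 w_G3=0 w_R=1
asked value: -1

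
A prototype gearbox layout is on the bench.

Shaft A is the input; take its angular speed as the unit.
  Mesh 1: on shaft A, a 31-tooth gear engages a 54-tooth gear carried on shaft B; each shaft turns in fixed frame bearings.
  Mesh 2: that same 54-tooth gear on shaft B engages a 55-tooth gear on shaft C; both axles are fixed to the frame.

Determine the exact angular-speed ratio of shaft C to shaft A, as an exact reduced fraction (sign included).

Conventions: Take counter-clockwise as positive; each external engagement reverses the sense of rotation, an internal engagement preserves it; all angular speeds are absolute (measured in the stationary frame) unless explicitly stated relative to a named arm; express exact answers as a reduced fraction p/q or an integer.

31/55

class = fixed-axis compound train [2 meshes; 2 ratios multiply, 2 sense flips]
mesh 1 [31T→54T]: running ratio 31/54, sense −
mesh 2 [54T→55T]: running ratio 31/55, sense +
ω_out/ω_in = 31/55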